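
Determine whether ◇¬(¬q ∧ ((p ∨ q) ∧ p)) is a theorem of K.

Invalid (countermodel exists)

Tableau for the negation ¬◇¬(¬q ∧ ((p ∨ q) ∧ p)):
1. ¬◇¬(¬q ∧ ((p ∨ q) ∧ p)), w0
The negation has an open branch (countermodel exists).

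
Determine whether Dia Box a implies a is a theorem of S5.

Yes, valid

Tableau for the negation not (Dia Box a implies a):
1. not (Dia Box a implies a), u
2. Dia Box a, u
3. not a, u
4. Box a, v
5. a, u
Accessibility: uRu, uRv, vRu, vRv
Branch closes: a and not a both at u.
Every branch of the negation's tableau closes; the branch above is one of them.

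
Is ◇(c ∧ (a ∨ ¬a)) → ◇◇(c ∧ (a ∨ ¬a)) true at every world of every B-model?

Tableau for the negation ¬(◇(c ∧ (a ∨ ¬a)) → ◇◇(c ∧ (a ∨ ¬a))):
1. ¬(◇(c ∧ (a ∨ ¬a)) → ◇◇(c ∧ (a ∨ ¬a))), u
2. ◇(c ∧ (a ∨ ¬a)), u
3. ¬◇◇(c ∧ (a ∨ ¬a)), u
4. ¬◇(c ∧ (a ∨ ¬a)), u
5. ¬(c ∧ (a ∨ ¬a)), u
6. ¬c, u
7. c ∧ (a ∨ ¬a), v
8. c, v
9. a ∨ ¬a, v
10. ¬◇(c ∧ (a ∨ ¬a)), v
11. ¬(c ∧ (a ∨ ¬a)), v
12. ¬a, v
13. ¬(a ∨ ¬a), v
14. a, v
Accessibility: uRu, uRv, vRu, vRv
Branch closes: a and ¬a both at v.
All branches of the negation close; one closing branch shown above.

Valid in B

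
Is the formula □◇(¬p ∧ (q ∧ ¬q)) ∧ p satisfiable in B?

No, unsatisfiable

1. □◇(¬p ∧ (q ∧ ¬q)) ∧ p, u
2. □◇(¬p ∧ (q ∧ ¬q)), u   [∧-rule on 1]
3. p, u   [∧-rule on 1]
4. ◇(¬p ∧ (q ∧ ¬q)), u   [□-rule on 2 via uRu]
5. ¬p ∧ (q ∧ ¬q), v   [◇-rule on 4: fresh world v, uRv]
6. ¬p, v   [∧-rule on 5]
7. q ∧ ¬q, v   [∧-rule on 5]
8. q, v   [∧-rule on 7]
9. ¬q, v   [∧-rule on 7]
Accessibility: uRu, uRv, vRu, vRv
Branch closes: q and ¬q both at v.
(One branch shown.) All branches close.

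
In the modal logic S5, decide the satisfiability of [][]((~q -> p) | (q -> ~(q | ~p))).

Satisfiable (open branch found)

1. [][]((~q -> p) | (q -> ~(q | ~p))), 0
2. []((~q -> p) | (q -> ~(q | ~p))), 0
3. (~q -> p) | (q -> ~(q | ~p)), 0
4. q -> ~(q | ~p), 0
5. ~(q | ~p), 0
6. ~q, 0
7. p, 0
Accessibility: 0R0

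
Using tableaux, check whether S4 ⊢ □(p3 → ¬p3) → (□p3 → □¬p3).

Valid

Tableau for the negation ¬(□(p3 → ¬p3) → (□p3 → □¬p3)):
1. ¬(□(p3 → ¬p3) → (□p3 → □¬p3)), u
2. □(p3 → ¬p3), u
3. ¬(□p3 → □¬p3), u
4. □p3, u
5. ¬□¬p3, u
6. p3 → ¬p3, u
7. p3, u
8. ¬p3, u
Accessibility: uRu
Branch closes: p3 and ¬p3 both at u.
All branches of the negation close; one closing branch shown above.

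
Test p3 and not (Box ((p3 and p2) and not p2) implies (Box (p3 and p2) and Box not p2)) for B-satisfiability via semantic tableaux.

1. p3 and not (Box ((p3 and p2) and not p2) implies (Box (p3 and p2) and Box not p2)), 0
2. p3, 0   [and-rule on 1]
3. not (Box ((p3 and p2) and not p2) implies (Box (p3 and p2) and Box not p2)), 0   [and-rule on 1]
4. Box ((p3 and p2) and not p2), 0   [neg-implies-rule on 3]
5. not (Box (p3 and p2) and Box not p2), 0   [neg-implies-rule on 3]
6. (p3 and p2) and not p2, 0   [Box-rule on 4 via 0R0]
7. p3 and p2, 0   [and-rule on 6]
8. not p2, 0   [and-rule on 6]
9. p2, 0   [and-rule on 7]
Accessibility: 0R0
Branch closes: p2 and not p2 both at 0.
All branches of the tableau close; one closing branch shown above.

No, unsatisfiable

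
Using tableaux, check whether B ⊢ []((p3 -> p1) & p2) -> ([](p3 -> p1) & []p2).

Tableau for the negation ~([]((p3 -> p1) & p2) -> ([](p3 -> p1) & []p2)):
1. ~([]((p3 -> p1) & p2) -> ([](p3 -> p1) & []p2)), u
2. []((p3 -> p1) & p2), u   [~->-rule on 1]
3. ~([](p3 -> p1) & []p2), u   [~->-rule on 1]
4. (p3 -> p1) & p2, u   [[]-rule on 2 via uRu]
5. p3 -> p1, u   [&-rule on 4]
6. p2, u   [&-rule on 4]
7. ~[](p3 -> p1), u   [~&-rule on 3 (branches; this branch)]
8. p1, u   [->-rule on 5 (branches; this branch)]
9. ~(p3 -> p1), v   [~[]-rule on 7: fresh world v, uRv]
10. p3, v   [~->-rule on 9]
11. ~p1, v   [~->-rule on 9]
12. (p3 -> p1) & p2, v   [[]-rule on 2 via uRv]
13. p3 -> p1, v   [&-rule on 12]
14. p2, v   [&-rule on 12]
15. p1, v   [->-rule on 13 (branches; this branch)]
Accessibility: uRu, uRv, vRu, vRv
Branch closes: p1 and ~p1 both at v.
All branches of the negation close; one closing branch shown above.

Yes, valid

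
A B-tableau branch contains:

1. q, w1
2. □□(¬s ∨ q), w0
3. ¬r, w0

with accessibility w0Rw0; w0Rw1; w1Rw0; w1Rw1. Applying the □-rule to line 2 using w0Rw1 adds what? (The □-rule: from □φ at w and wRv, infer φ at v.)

□(¬s ∨ q), w1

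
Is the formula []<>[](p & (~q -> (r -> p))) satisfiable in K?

Yes, satisfiable

1. []<>[](p & (~q -> (r -> p))), u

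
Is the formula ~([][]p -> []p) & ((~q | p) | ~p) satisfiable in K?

Satisfiable (open branch found)

1. ~([][]p -> []p) & ((~q | p) | ~p), u
2. ~([][]p -> []p), u   [&-rule on 1]
3. (~q | p) | ~p, u   [&-rule on 1]
4. [][]p, u   [~->-rule on 2]
5. ~[]p, u   [~->-rule on 2]
6. ~p, u   [|-rule on 3 (branches; this branch)]
7. ~p, v   [~[]-rule on 5: fresh world v, uRv]
8. []p, v   [[]-rule on 4 via uRv]
Accessibility: uRv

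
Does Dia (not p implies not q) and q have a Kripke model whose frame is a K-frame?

Satisfiable (open branch found)

1. Dia (not p implies not q) and q, u
2. Dia (not p implies not q), u
3. q, u
4. not p implies not q, v
5. not q, v
Accessibility: uRv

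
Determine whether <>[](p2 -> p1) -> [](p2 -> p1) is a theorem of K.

Invalid (countermodel exists)

Tableau for the negation ~(<>[](p2 -> p1) -> [](p2 -> p1)):
1. ~(<>[](p2 -> p1) -> [](p2 -> p1)), u
2. <>[](p2 -> p1), u
3. ~[](p2 -> p1), u
4. [](p2 -> p1), v
5. ~(p2 -> p1), w
6. p2, w
7. ~p1, w
Accessibility: uRv, uRw
The negation has an open branch (countermodel exists).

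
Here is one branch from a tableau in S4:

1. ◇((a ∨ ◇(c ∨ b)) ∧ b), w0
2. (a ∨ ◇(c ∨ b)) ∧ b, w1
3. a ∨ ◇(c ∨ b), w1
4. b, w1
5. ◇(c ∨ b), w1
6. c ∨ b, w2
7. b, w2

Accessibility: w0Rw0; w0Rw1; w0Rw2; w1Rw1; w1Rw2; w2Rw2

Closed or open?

Not closed

No world carries both an atom and its negation.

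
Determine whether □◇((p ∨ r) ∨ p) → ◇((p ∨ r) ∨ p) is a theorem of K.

Tableau for the negation ¬(□◇((p ∨ r) ∨ p) → ◇((p ∨ r) ∨ p)):
1. ¬(□◇((p ∨ r) ∨ p) → ◇((p ∨ r) ∨ p)), w0
2. □◇((p ∨ r) ∨ p), w0
3. ¬◇((p ∨ r) ∨ p), w0
The negation has an open branch (countermodel exists).

Invalid (countermodel exists)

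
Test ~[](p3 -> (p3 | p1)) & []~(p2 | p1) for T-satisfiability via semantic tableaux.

1. ~[](p3 -> (p3 | p1)) & []~(p2 | p1), u
2. ~[](p3 -> (p3 | p1)), u   [&-rule on 1]
3. []~(p2 | p1), u   [&-rule on 1]
4. ~(p2 | p1), u   [[]-rule on 3 via uRu]
5. ~p2, u   [~|-rule on 4]
6. ~p1, u   [~|-rule on 4]
7. ~(p3 -> (p3 | p1)), v   [~[]-rule on 2: fresh world v, uRv]
8. p3, v   [~->-rule on 7]
9. ~(p3 | p1), v   [~->-rule on 7]
10. ~p3, v   [~|-rule on 9]
11. ~p1, v   [~|-rule on 9]
Accessibility: uRu, uRv, vRv
Branch closes: p3 and ~p3 both at v.
Every branch closes; the branch above is one of them.

Unsatisfiable (every branch closes)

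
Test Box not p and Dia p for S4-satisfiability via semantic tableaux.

1. Box not p and Dia p, w0
2. Box not p, w0
3. Dia p, w0
4. not p, w0
5. p, w1
6. not p, w1
Accessibility: w0Rw0, w0Rw1, w1Rw1
Branch closes: p and not p both at w1.
All branches of the tableau close; one closing branch shown above.

No, unsatisfiable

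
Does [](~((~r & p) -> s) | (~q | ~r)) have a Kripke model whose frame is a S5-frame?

1. [](~((~r & p) -> s) | (~q | ~r)), u
2. ~((~r & p) -> s) | (~q | ~r), u
3. ~q | ~r, u
4. ~r, u
Accessibility: uRu

Yes, satisfiable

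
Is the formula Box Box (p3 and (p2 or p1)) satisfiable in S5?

Satisfiable

1. Box Box (p3 and (p2 or p1)), 0
2. Box (p3 and (p2 or p1)), 0   [Box-rule on 1 via 0R0]
3. p3 and (p2 or p1), 0   [Box-rule on 2 via 0R0]
4. p3, 0   [and-rule on 3]
5. p2 or p1, 0   [and-rule on 3]
6. p1, 0   [or-rule on 5 (branches; this branch)]
Accessibility: 0R0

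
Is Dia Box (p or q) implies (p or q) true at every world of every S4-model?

Tableau for the negation not (Dia Box (p or q) implies (p or q)):
1. not (Dia Box (p or q) implies (p or q)), u
2. Dia Box (p or q), u
3. not (p or q), u
4. not p, u
5. not q, u
6. Box (p or q), v
7. p or q, v
8. q, v
Accessibility: uRu, uRv, vRv
The negation has an open branch (countermodel exists).

Invalid (countermodel exists)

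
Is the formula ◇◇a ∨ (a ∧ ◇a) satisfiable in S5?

1. ◇◇a ∨ (a ∧ ◇a), w0
2. a ∧ ◇a, w0
3. a, w0
4. ◇a, w0
5. a, w1
Accessibility: w0Rw0, w0Rw1, w1Rw0, w1Rw1

Satisfiable (open branch found)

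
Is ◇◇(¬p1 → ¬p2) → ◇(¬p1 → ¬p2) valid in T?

Invalid (countermodel exists)

Tableau for the negation ¬(◇◇(¬p1 → ¬p2) → ◇(¬p1 → ¬p2)):
1. ¬(◇◇(¬p1 → ¬p2) → ◇(¬p1 → ¬p2)), w0
2. ◇◇(¬p1 → ¬p2), w0   [¬→-rule on 1]
3. ¬◇(¬p1 → ¬p2), w0   [¬→-rule on 1]
4. ¬(¬p1 → ¬p2), w0   [¬◇-rule on 3 via w0Rw0]
5. ¬p1, w0   [¬→-rule on 4]
6. p2, w0   [¬→-rule on 4]
7. ◇(¬p1 → ¬p2), w1   [◇-rule on 2: fresh world w1, w0Rw1]
8. ¬(¬p1 → ¬p2), w1   [¬◇-rule on 3 via w0Rw1]
9. ¬p1, w1   [¬→-rule on 8]
10. p2, w1   [¬→-rule on 8]
11. ¬p1 → ¬p2, w2   [◇-rule on 7: fresh world w2, w1Rw2]
12. ¬p2, w2   [→-rule on 11 (branches; this branch)]
Accessibility: w0Rw0, w0Rw1, w1Rw1, w1Rw2, w2Rw2
The negation has an open branch (countermodel exists).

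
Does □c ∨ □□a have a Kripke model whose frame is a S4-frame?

1. □c ∨ □□a, w0
2. □□a, w0
3. □a, w0
4. a, w0
Accessibility: w0Rw0

Satisfiable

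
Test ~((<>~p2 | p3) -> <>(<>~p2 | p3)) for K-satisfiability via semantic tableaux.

Yes, satisfiable

1. ~((<>~p2 | p3) -> <>(<>~p2 | p3)), 0
2. <>~p2 | p3, 0   [~->-rule on 1]
3. ~<>(<>~p2 | p3), 0   [~->-rule on 1]
4. p3, 0   [|-rule on 2 (branches; this branch)]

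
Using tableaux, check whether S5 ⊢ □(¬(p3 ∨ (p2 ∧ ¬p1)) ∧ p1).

Not valid

Tableau for the negation ¬□(¬(p3 ∨ (p2 ∧ ¬p1)) ∧ p1):
1. ¬□(¬(p3 ∨ (p2 ∧ ¬p1)) ∧ p1), u
2. ¬(¬(p3 ∨ (p2 ∧ ¬p1)) ∧ p1), v
3. ¬p1, v
Accessibility: uRu, uRv, vRu, vRv
The negation has an open branch (countermodel exists).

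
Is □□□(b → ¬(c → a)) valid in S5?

Tableau for the negation ¬□□□(b → ¬(c → a)):
1. ¬□□□(b → ¬(c → a)), 0
2. ¬□□(b → ¬(c → a)), 1   [¬□-rule on 1: fresh world 1, 0R1]
3. ¬□(b → ¬(c → a)), 2   [¬□-rule on 2: fresh world 2, 1R2]
4. ¬(b → ¬(c → a)), 3   [¬□-rule on 3: fresh world 3, 2R3]
5. b, 3   [¬→-rule on 4]
6. c → a, 3   [¬→-rule on 4]
7. a, 3   [→-rule on 6 (branches; this branch)]
Accessibility: 0R0, 0R1, 0R2, 0R3, 1R0, 1R1, 1R2, 1R3, 2R0, 2R1, 2R2, 2R3, 3R0, 3R1, 3R2, 3R3
The negation has an open branch (countermodel exists).

Invalid (countermodel exists)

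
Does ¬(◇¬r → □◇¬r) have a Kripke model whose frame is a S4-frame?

Yes, satisfiable

1. ¬(◇¬r → □◇¬r), 0
2. ◇¬r, 0
3. ¬□◇¬r, 0
4. ¬r, 1
5. ¬◇¬r, 2
6. r, 2
Accessibility: 0R0, 0R1, 0R2, 1R1, 2R2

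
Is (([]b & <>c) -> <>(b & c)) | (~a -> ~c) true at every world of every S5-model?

Valid in S5

Tableau for the negation ~((([]b & <>c) -> <>(b & c)) | (~a -> ~c)):
1. ~((([]b & <>c) -> <>(b & c)) | (~a -> ~c)), w0
2. ~(([]b & <>c) -> <>(b & c)), w0   [~|-rule on 1]
3. ~(~a -> ~c), w0   [~|-rule on 1]
4. []b & <>c, w0   [~->-rule on 2]
5. ~<>(b & c), w0   [~->-rule on 2]
6. ~a, w0   [~->-rule on 3]
7. c, w0   [~->-rule on 3]
8. []b, w0   [&-rule on 4]
9. <>c, w0   [&-rule on 4]
10. ~(b & c), w0   [~<>-rule on 5 via w0Rw0]
11. b, w0   [[]-rule on 8 via w0Rw0]
12. ~c, w0   [~&-rule on 10 (branches; this branch)]
Accessibility: w0Rw0
Branch closes: c and ~c both at w0.
All branches of the negation close; one closing branch shown above.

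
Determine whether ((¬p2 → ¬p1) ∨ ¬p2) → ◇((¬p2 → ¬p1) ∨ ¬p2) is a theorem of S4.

Tableau for the negation ¬(((¬p2 → ¬p1) ∨ ¬p2) → ◇((¬p2 → ¬p1) ∨ ¬p2)):
1. ¬(((¬p2 → ¬p1) ∨ ¬p2) → ◇((¬p2 → ¬p1) ∨ ¬p2)), u
2. (¬p2 → ¬p1) ∨ ¬p2, u   [¬→-rule on 1]
3. ¬◇((¬p2 → ¬p1) ∨ ¬p2), u   [¬→-rule on 1]
4. ¬((¬p2 → ¬p1) ∨ ¬p2), u   [¬◇-rule on 3 via uRu]
5. ¬(¬p2 → ¬p1), u   [¬∨-rule on 4]
6. p2, u   [¬∨-rule on 4]
7. ¬p2, u   [¬→-rule on 5]
8. p1, u   [¬→-rule on 5]
Accessibility: uRu
Branch closes: p2 and ¬p2 both at u.
All branches of the negation close; one closing branch shown above.

Valid in S4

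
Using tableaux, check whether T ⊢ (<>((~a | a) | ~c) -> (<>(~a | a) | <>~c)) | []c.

Tableau for the negation ~((<>((~a | a) | ~c) -> (<>(~a | a) | <>~c)) | []c):
1. ~((<>((~a | a) | ~c) -> (<>(~a | a) | <>~c)) | []c), u
2. ~(<>((~a | a) | ~c) -> (<>(~a | a) | <>~c)), u
3. ~[]c, u
4. <>((~a | a) | ~c), u
5. ~(<>(~a | a) | <>~c), u
6. ~<>(~a | a), u
7. ~<>~c, u
8. ~(~a | a), u
9. a, u
10. ~a, u
Accessibility: uRu
Branch closes: a and ~a both at u.
Every branch of the negation's tableau closes; the branch above is one of them.

Valid in T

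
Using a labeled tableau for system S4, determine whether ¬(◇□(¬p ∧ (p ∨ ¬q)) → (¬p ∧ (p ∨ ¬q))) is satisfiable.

1. ¬(◇□(¬p ∧ (p ∨ ¬q)) → (¬p ∧ (p ∨ ¬q))), 0
2. ◇□(¬p ∧ (p ∨ ¬q)), 0
3. ¬(¬p ∧ (p ∨ ¬q)), 0
4. ¬(p ∨ ¬q), 0
5. ¬p, 0
6. q, 0
7. □(¬p ∧ (p ∨ ¬q)), 1
8. ¬p ∧ (p ∨ ¬q), 1
9. ¬p, 1
10. p ∨ ¬q, 1
11. ¬q, 1
Accessibility: 0R0, 0R1, 1R1

Satisfiable (open branch found)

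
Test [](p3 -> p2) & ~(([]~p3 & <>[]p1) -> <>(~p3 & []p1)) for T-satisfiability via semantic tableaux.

Unsatisfiable (every branch closes)

1. [](p3 -> p2) & ~(([]~p3 & <>[]p1) -> <>(~p3 & []p1)), u
2. [](p3 -> p2), u
3. ~(([]~p3 & <>[]p1) -> <>(~p3 & []p1)), u
4. []~p3 & <>[]p1, u
5. ~<>(~p3 & []p1), u
6. []~p3, u
7. <>[]p1, u
8. p3 -> p2, u
9. ~(~p3 & []p1), u
10. ~p3, u
11. p2, u
12. ~[]p1, u
13. []p1, v
14. p3 -> p2, v
15. ~(~p3 & []p1), v
16. ~p3, v
17. p1, v
18. p2, v
19. ~[]p1, v
20. ~p1, w
21. p3 -> p2, w
22. ~(~p3 & []p1), w
23. ~p3, w
24. p2, w
25. ~[]p1, w
26. ~p1, x
27. p1, x
Accessibility: uRu, uRv, uRw, vRv, vRx, wRw, xRx
Branch closes: p1 and ~p1 both at x.
(One branch shown.) All branches close.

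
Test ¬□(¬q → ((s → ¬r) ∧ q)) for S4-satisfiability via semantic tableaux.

Satisfiable (open branch found)

1. ¬□(¬q → ((s → ¬r) ∧ q)), w0
2. ¬(¬q → ((s → ¬r) ∧ q)), w1
3. ¬q, w1
4. ¬((s → ¬r) ∧ q), w1
Accessibility: w0Rw0, w0Rw1, w1Rw1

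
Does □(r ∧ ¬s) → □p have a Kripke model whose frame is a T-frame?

1. □(r ∧ ¬s) → □p, 0
2. □p, 0
3. p, 0
Accessibility: 0R0

Satisfiable (open branch found)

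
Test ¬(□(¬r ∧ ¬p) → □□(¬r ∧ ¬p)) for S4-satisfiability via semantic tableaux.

1. ¬(□(¬r ∧ ¬p) → □□(¬r ∧ ¬p)), 0
2. □(¬r ∧ ¬p), 0   [¬→-rule on 1]
3. ¬□□(¬r ∧ ¬p), 0   [¬→-rule on 1]
4. ¬r ∧ ¬p, 0   [□-rule on 2 via 0R0]
5. ¬r, 0   [∧-rule on 4]
6. ¬p, 0   [∧-rule on 4]
7. ¬□(¬r ∧ ¬p), 1   [¬□-rule on 3: fresh world 1, 0R1]
8. ¬r ∧ ¬p, 1   [□-rule on 2 via 0R1]
9. ¬r, 1   [∧-rule on 8]
10. ¬p, 1   [∧-rule on 8]
11. ¬(¬r ∧ ¬p), 2   [¬□-rule on 7: fresh world 2, 1R2]
12. ¬r ∧ ¬p, 2   [□-rule on 2 via 0R2]
13. ¬r, 2   [∧-rule on 12]
14. ¬p, 2   [∧-rule on 12]
15. p, 2   [¬∧-rule on 11 (branches; this branch)]
Accessibility: 0R0, 0R1, 0R2, 1R1, 1R2, 2R2
Branch closes: p and ¬p both at 2.
All branches of the tableau close; one closing branch shown above.

No, unsatisfiable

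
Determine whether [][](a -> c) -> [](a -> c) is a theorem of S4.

Valid

Tableau for the negation ~([][](a -> c) -> [](a -> c)):
1. ~([][](a -> c) -> [](a -> c)), w0
2. [][](a -> c), w0   [~->-rule on 1]
3. ~[](a -> c), w0   [~->-rule on 1]
4. [](a -> c), w0   [[]-rule on 2 via w0Rw0]
5. a -> c, w0   [[]-rule on 4 via w0Rw0]
6. c, w0   [->-rule on 5 (branches; this branch)]
7. ~(a -> c), w1   [~[]-rule on 3: fresh world w1, w0Rw1]
8. a, w1   [~->-rule on 7]
9. ~c, w1   [~->-rule on 7]
10. [](a -> c), w1   [[]-rule on 2 via w0Rw1]
11. a -> c, w1   [[]-rule on 4 via w0Rw1]
12. c, w1   [->-rule on 11 (branches; this branch)]
Accessibility: w0Rw0, w0Rw1, w1Rw1
Branch closes: c and ~c both at w1.
Every branch of the negation's tableau closes; the branch above is one of them.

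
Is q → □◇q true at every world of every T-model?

Tableau for the negation ¬(q → □◇q):
1. ¬(q → □◇q), u
2. q, u
3. ¬□◇q, u
4. ¬◇q, v
5. ¬q, v
Accessibility: uRu, uRv, vRv
The negation has an open branch (countermodel exists).

No, not valid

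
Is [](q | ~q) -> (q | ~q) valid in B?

Valid in B

Tableau for the negation ~([](q | ~q) -> (q | ~q)):
1. ~([](q | ~q) -> (q | ~q)), 0
2. [](q | ~q), 0
3. ~(q | ~q), 0
4. ~q, 0
5. q, 0
Accessibility: 0R0
Branch closes: q and ~q both at 0.
Every branch of the negation's tableau closes; the branch above is one of them.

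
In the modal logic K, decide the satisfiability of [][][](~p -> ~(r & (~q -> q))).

Satisfiable

1. [][][](~p -> ~(r & (~q -> q))), w0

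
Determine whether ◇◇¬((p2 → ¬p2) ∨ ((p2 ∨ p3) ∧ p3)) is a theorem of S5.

Tableau for the negation ¬◇◇¬((p2 → ¬p2) ∨ ((p2 ∨ p3) ∧ p3)):
1. ¬◇◇¬((p2 → ¬p2) ∨ ((p2 ∨ p3) ∧ p3)), u
2. ¬◇¬((p2 → ¬p2) ∨ ((p2 ∨ p3) ∧ p3)), u
3. (p2 → ¬p2) ∨ ((p2 ∨ p3) ∧ p3), u
4. (p2 ∨ p3) ∧ p3, u
5. p2 ∨ p3, u
6. p3, u
Accessibility: uRu
The negation has an open branch (countermodel exists).

Invalid (countermodel exists)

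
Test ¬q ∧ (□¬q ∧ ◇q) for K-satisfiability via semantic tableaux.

1. ¬q ∧ (□¬q ∧ ◇q), 0
2. ¬q, 0
3. □¬q ∧ ◇q, 0
4. □¬q, 0
5. ◇q, 0
6. q, 1
7. ¬q, 1
Accessibility: 0R1
Branch closes: q and ¬q both at 1.
(One branch shown.) All branches close.

Unsatisfiable (every branch closes)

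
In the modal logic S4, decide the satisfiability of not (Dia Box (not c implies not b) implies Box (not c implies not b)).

1. not (Dia Box (not c implies not b) implies Box (not c implies not b)), 0
2. Dia Box (not c implies not b), 0
3. not Box (not c implies not b), 0
4. Box (not c implies not b), 1
5. not c implies not b, 1
6. not b, 1
7. not (not c implies not b), 2
8. not c, 2
9. b, 2
Accessibility: 0R0, 0R1, 0R2, 1R1, 2R2

Yes, satisfiable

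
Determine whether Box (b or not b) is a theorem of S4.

Valid in S4

Tableau for the negation not Box (b or not b):
1. not Box (b or not b), 0
2. not (b or not b), 1
3. not b, 1
4. b, 1
Accessibility: 0R0, 0R1, 1R1
Branch closes: b and not b both at 1.
Every branch of the negation's tableau closes; the branch above is one of them.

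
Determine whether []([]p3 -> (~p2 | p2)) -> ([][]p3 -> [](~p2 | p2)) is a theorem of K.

Tableau for the negation ~([]([]p3 -> (~p2 | p2)) -> ([][]p3 -> [](~p2 | p2))):
1. ~([]([]p3 -> (~p2 | p2)) -> ([][]p3 -> [](~p2 | p2))), u
2. []([]p3 -> (~p2 | p2)), u   [~->-rule on 1]
3. ~([][]p3 -> [](~p2 | p2)), u   [~->-rule on 1]
4. [][]p3, u   [~->-rule on 3]
5. ~[](~p2 | p2), u   [~->-rule on 3]
6. ~(~p2 | p2), v   [~[]-rule on 5: fresh world v, uRv]
7. p2, v   [~|-rule on 6]
8. ~p2, v   [~|-rule on 6]
Accessibility: uRv
Branch closes: p2 and ~p2 both at v.
All branches of the negation close; one closing branch shown above.

Valid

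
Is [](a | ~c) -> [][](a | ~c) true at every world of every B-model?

Tableau for the negation ~([](a | ~c) -> [][](a | ~c)):
1. ~([](a | ~c) -> [][](a | ~c)), 0
2. [](a | ~c), 0   [~->-rule on 1]
3. ~[][](a | ~c), 0   [~->-rule on 1]
4. a | ~c, 0   [[]-rule on 2 via 0R0]
5. ~c, 0   [|-rule on 4 (branches; this branch)]
6. ~[](a | ~c), 1   [~[]-rule on 3: fresh world 1, 0R1]
7. a | ~c, 1   [[]-rule on 2 via 0R1]
8. ~c, 1   [|-rule on 7 (branches; this branch)]
9. ~(a | ~c), 2   [~[]-rule on 6: fresh world 2, 1R2]
10. ~a, 2   [~|-rule on 9]
11. c, 2   [~|-rule on 9]
Accessibility: 0R0, 0R1, 1R0, 1R1, 1R2, 2R1, 2R2
The negation has an open branch (countermodel exists).

No, not valid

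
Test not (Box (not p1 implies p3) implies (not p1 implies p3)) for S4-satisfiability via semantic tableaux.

1. not (Box (not p1 implies p3) implies (not p1 implies p3)), u
2. Box (not p1 implies p3), u
3. not (not p1 implies p3), u
4. not p1, u
5. not p3, u
6. not p1 implies p3, u
7. p3, u
Accessibility: uRu
Branch closes: p3 and not p3 both at u.
Every branch closes; the branch above is one of them.

Unsatisfiable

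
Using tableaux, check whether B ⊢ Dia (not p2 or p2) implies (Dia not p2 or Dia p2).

Valid in B

Tableau for the negation not (Dia (not p2 or p2) implies (Dia not p2 or Dia p2)):
1. not (Dia (not p2 or p2) implies (Dia not p2 or Dia p2)), w0
2. Dia (not p2 or p2), w0
3. not (Dia not p2 or Dia p2), w0
4. not Dia not p2, w0
5. not Dia p2, w0
6. p2, w0
7. not p2, w0
Accessibility: w0Rw0
Branch closes: p2 and not p2 both at w0.
Every branch of the negation's tableau closes; the branch above is one of them.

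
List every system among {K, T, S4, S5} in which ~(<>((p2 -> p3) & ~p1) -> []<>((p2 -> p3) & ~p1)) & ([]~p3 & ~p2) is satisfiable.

S5-tableau for the formula:
1. ~(<>((p2 -> p3) & ~p1) -> []<>((p2 -> p3) & ~p1)) & ([]~p3 & ~p2), w0
2. ~(<>((p2 -> p3) & ~p1) -> []<>((p2 -> p3) & ~p1)), w0   [&-rule on 1]
3. []~p3 & ~p2, w0   [&-rule on 1]
4. <>((p2 -> p3) & ~p1), w0   [~->-rule on 2]
5. ~[]<>((p2 -> p3) & ~p1), w0   [~->-rule on 2]
6. []~p3, w0   [&-rule on 3]
7. ~p2, w0   [&-rule on 3]
8. ~p3, w0   [[]-rule on 6 via w0Rw0]
9. (p2 -> p3) & ~p1, w1   [<>-rule on 4: fresh world w1, w0Rw1]
10. p2 -> p3, w1   [&-rule on 9]
11. ~p1, w1   [&-rule on 9]
12. ~p3, w1   [[]-rule on 6 via w0Rw1]
13. ~p2, w1   [->-rule on 10 (branches; this branch)]
14. ~<>((p2 -> p3) & ~p1), w2   [~[]-rule on 5: fresh world w2, w0Rw2]
15. ~p3, w2   [[]-rule on 6 via w0Rw2]
16. ~((p2 -> p3) & ~p1), w0   [~<>-rule on 14 via w2Rw0]
17. ~((p2 -> p3) & ~p1), w1   [~<>-rule on 14 via w2Rw1]
18. ~((p2 -> p3) & ~p1), w2   [~<>-rule on 14 via w2Rw2]
19. p1, w0   [~&-rule on 16 (branches; this branch)]
20. ~(p2 -> p3), w1   [~&-rule on 17 (branches; this branch)]
21. p2, w1   [~->-rule on 20]
Accessibility: w0Rw0, w0Rw1, w0Rw2, w1Rw0, w1Rw1, w1Rw2, w2Rw0, w2Rw1, w2Rw2
Branch closes: p2 and ~p2 both at w1.
Every branch closes (one shown): unsatisfiable in S5.
S4-tableau for the formula:
1. ~(<>((p2 -> p3) & ~p1) -> []<>((p2 -> p3) & ~p1)) & ([]~p3 & ~p2), w0
2. ~(<>((p2 -> p3) & ~p1) -> []<>((p2 -> p3) & ~p1)), w0   [&-rule on 1]
3. []~p3 & ~p2, w0   [&-rule on 1]
4. <>((p2 -> p3) & ~p1), w0   [~->-rule on 2]
5. ~[]<>((p2 -> p3) & ~p1), w0   [~->-rule on 2]
6. []~p3, w0   [&-rule on 3]
7. ~p2, w0   [&-rule on 3]
8. ~p3, w0   [[]-rule on 6 via w0Rw0]
9. (p2 -> p3) & ~p1, w1   [<>-rule on 4: fresh world w1, w0Rw1]
10. p2 -> p3, w1   [&-rule on 9]
11. ~p1, w1   [&-rule on 9]
12. ~p3, w1   [[]-rule on 6 via w0Rw1]
13. ~p2, w1   [->-rule on 10 (branches; this branch)]
14. ~<>((p2 -> p3) & ~p1), w2   [~[]-rule on 5: fresh world w2, w0Rw2]
15. ~p3, w2   [[]-rule on 6 via w0Rw2]
16. ~((p2 -> p3) & ~p1), w2   [~<>-rule on 14 via w2Rw2]
17. p1, w2   [~&-rule on 16 (branches; this branch)]
Accessibility: w0Rw0, w0Rw1, w0Rw2, w1Rw1, w2Rw2
Complete open branch: satisfiable in S4, hence also in K, T (this S4-model is also a K-model and a T-model).

K, T, S4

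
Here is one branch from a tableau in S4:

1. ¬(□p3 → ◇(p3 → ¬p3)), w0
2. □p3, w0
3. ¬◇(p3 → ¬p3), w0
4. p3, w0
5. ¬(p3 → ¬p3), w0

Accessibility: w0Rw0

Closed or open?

No atom appears with both signs at the same world.

Not closed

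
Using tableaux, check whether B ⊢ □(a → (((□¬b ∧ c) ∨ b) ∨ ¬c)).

Not valid

Tableau for the negation ¬□(a → (((□¬b ∧ c) ∨ b) ∨ ¬c)):
1. ¬□(a → (((□¬b ∧ c) ∨ b) ∨ ¬c)), 0
2. ¬(a → (((□¬b ∧ c) ∨ b) ∨ ¬c)), 1
3. a, 1
4. ¬(((□¬b ∧ c) ∨ b) ∨ ¬c), 1
5. ¬((□¬b ∧ c) ∨ b), 1
6. c, 1
7. ¬(□¬b ∧ c), 1
8. ¬b, 1
9. ¬□¬b, 1
10. b, 2
Accessibility: 0R0, 0R1, 1R0, 1R1, 1R2, 2R1, 2R2
The negation has an open branch (countermodel exists).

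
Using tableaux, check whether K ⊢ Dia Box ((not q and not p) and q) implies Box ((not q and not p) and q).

Tableau for the negation not (Dia Box ((not q and not p) and q) implies Box ((not q and not p) and q)):
1. not (Dia Box ((not q and not p) and q) implies Box ((not q and not p) and q)), 0
2. Dia Box ((not q and not p) and q), 0
3. not Box ((not q and not p) and q), 0
4. Box ((not q and not p) and q), 1
5. not ((not q and not p) and q), 2
6. not q, 2
Accessibility: 0R1, 0R2
The negation has an open branch (countermodel exists).

Not valid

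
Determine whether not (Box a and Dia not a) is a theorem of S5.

Tableau for the negation Box a and Dia not a:
1. Box a and Dia not a, w0
2. Box a, w0
3. Dia not a, w0
4. a, w0
5. not a, w1
6. a, w1
Accessibility: w0Rw0, w0Rw1, w1Rw0, w1Rw1
Branch closes: a and not a both at w1.
All branches of the negation close; one closing branch shown above.

Valid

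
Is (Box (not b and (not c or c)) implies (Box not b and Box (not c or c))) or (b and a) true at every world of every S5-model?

Tableau for the negation not ((Box (not b and (not c or c)) implies (Box not b and Box (not c or c))) or (b and a)):
1. not ((Box (not b and (not c or c)) implies (Box not b and Box (not c or c))) or (b and a)), 0
2. not (Box (not b and (not c or c)) implies (Box not b and Box (not c or c))), 0
3. not (b and a), 0
4. Box (not b and (not c or c)), 0
5. not (Box not b and Box (not c or c)), 0
6. not b and (not c or c), 0
7. not b, 0
8. not c or c, 0
9. not a, 0
10. not Box not b, 0
11. c, 0
12. b, 1
13. not b and (not c or c), 1
14. not b, 1
15. not c or c, 1
Accessibility: 0R0, 0R1, 1R0, 1R1
Branch closes: b and not b both at 1.
Every branch of the negation's tableau closes; the branch above is one of them.

Valid in S5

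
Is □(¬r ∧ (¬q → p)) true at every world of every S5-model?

Invalid (countermodel exists)

Tableau for the negation ¬□(¬r ∧ (¬q → p)):
1. ¬□(¬r ∧ (¬q → p)), u
2. ¬(¬r ∧ (¬q → p)), v
3. ¬(¬q → p), v
4. ¬q, v
5. ¬p, v
Accessibility: uRu, uRv, vRu, vRv
The negation has an open branch (countermodel exists).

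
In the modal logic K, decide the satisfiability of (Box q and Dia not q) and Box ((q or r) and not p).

No, unsatisfiable

1. (Box q and Dia not q) and Box ((q or r) and not p), 0
2. Box q and Dia not q, 0   [and-rule on 1]
3. Box ((q or r) and not p), 0   [and-rule on 1]
4. Box q, 0   [and-rule on 2]
5. Dia not q, 0   [and-rule on 2]
6. not q, 1   [Dia-rule on 5: fresh world 1, 0R1]
7. (q or r) and not p, 1   [Box-rule on 3 via 0R1]
8. q or r, 1   [and-rule on 7]
9. not p, 1   [and-rule on 7]
10. q, 1   [Box-rule on 4 via 0R1]
Accessibility: 0R1
Branch closes: q and not q both at 1.
(One branch shown.) All branches close.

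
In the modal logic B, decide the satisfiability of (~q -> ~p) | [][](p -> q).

1. (~q -> ~p) | [][](p -> q), u
2. [][](p -> q), u
3. [](p -> q), u
4. p -> q, u
5. q, u
Accessibility: uRu

Yes, satisfiable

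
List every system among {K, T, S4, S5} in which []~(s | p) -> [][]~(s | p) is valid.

S4, S5

T-tableau for the negation ~([]~(s | p) -> [][]~(s | p)):
1. ~([]~(s | p) -> [][]~(s | p)), 0
2. []~(s | p), 0   [~->-rule on 1]
3. ~[][]~(s | p), 0   [~->-rule on 1]
4. ~(s | p), 0   [[]-rule on 2 via 0R0]
5. ~s, 0   [~|-rule on 4]
6. ~p, 0   [~|-rule on 4]
7. ~[]~(s | p), 1   [~[]-rule on 3: fresh world 1, 0R1]
8. ~(s | p), 1   [[]-rule on 2 via 0R1]
9. ~s, 1   [~|-rule on 8]
10. ~p, 1   [~|-rule on 8]
11. s | p, 2   [~[]-rule on 7: fresh world 2, 1R2]
12. p, 2   [|-rule on 11 (branches; this branch)]
Accessibility: 0R0, 0R1, 1R1, 1R2, 2R2
Complete open branch: countermodel on a T-frame, so not valid in T, nor in K (the same frame is also a K-frame).
S4-tableau for the negation ~([]~(s | p) -> [][]~(s | p)):
1. ~([]~(s | p) -> [][]~(s | p)), 0
2. []~(s | p), 0   [~->-rule on 1]
3. ~[][]~(s | p), 0   [~->-rule on 1]
4. ~(s | p), 0   [[]-rule on 2 via 0R0]
5. ~s, 0   [~|-rule on 4]
6. ~p, 0   [~|-rule on 4]
7. ~[]~(s | p), 1   [~[]-rule on 3: fresh world 1, 0R1]
8. ~(s | p), 1   [[]-rule on 2 via 0R1]
9. ~s, 1   [~|-rule on 8]
10. ~p, 1   [~|-rule on 8]
11. s | p, 2   [~[]-rule on 7: fresh world 2, 1R2]
12. ~(s | p), 2   [[]-rule on 2 via 0R2]
13. ~s, 2   [~|-rule on 12]
14. ~p, 2   [~|-rule on 12]
15. p, 2   [|-rule on 11 (branches; this branch)]
Accessibility: 0R0, 0R1, 0R2, 1R1, 1R2, 2R2
Branch closes: p and ~p both at 2.
Every branch closes (one shown): valid in S4, hence also in S5 (every theorem of S4 is a theorem of S5).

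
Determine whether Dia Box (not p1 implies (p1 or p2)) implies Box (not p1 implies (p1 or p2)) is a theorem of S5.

Tableau for the negation not (Dia Box (not p1 implies (p1 or p2)) implies Box (not p1 implies (p1 or p2))):
1. not (Dia Box (not p1 implies (p1 or p2)) implies Box (not p1 implies (p1 or p2))), w0
2. Dia Box (not p1 implies (p1 or p2)), w0   [neg-implies-rule on 1]
3. not Box (not p1 implies (p1 or p2)), w0   [neg-implies-rule on 1]
4. Box (not p1 implies (p1 or p2)), w1   [Dia-rule on 2: fresh world w1, w0Rw1]
5. not p1 implies (p1 or p2), w0   [Box-rule on 4 via w1Rw0]
6. not p1 implies (p1 or p2), w1   [Box-rule on 4 via w1Rw1]
7. p1 or p2, w0   [implies-rule on 5 (branches; this branch)]
8. p1 or p2, w1   [implies-rule on 6 (branches; this branch)]
9. p2, w0   [or-rule on 7 (branches; this branch)]
10. p2, w1   [or-rule on 8 (branches; this branch)]
11. not (not p1 implies (p1 or p2)), w2   [neg-Box-rule on 3: fresh world w2, w0Rw2]
12. not p1, w2   [neg-implies-rule on 11]
13. not (p1 or p2), w2   [neg-implies-rule on 11]
14. not p2, w2   [neg-or-rule on 13]
15. not p1 implies (p1 or p2), w2   [Box-rule on 4 via w1Rw2]
16. p1 or p2, w2   [implies-rule on 15 (branches; this branch)]
17. p2, w2   [or-rule on 16 (branches; this branch)]
Accessibility: w0Rw0, w0Rw1, w0Rw2, w1Rw0, w1Rw1, w1Rw2, w2Rw0, w2Rw1, w2Rw2
Branch closes: p2 and not p2 both at w2.
Every branch of the negation's tableau closes; the branch above is one of them.

Yes, valid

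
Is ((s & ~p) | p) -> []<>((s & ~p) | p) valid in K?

No, not valid

Tableau for the negation ~(((s & ~p) | p) -> []<>((s & ~p) | p)):
1. ~(((s & ~p) | p) -> []<>((s & ~p) | p)), u
2. (s & ~p) | p, u
3. ~[]<>((s & ~p) | p), u
4. p, u
5. ~<>((s & ~p) | p), v
Accessibility: uRv
The negation has an open branch (countermodel exists).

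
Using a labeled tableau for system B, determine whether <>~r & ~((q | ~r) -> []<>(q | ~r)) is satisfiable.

1. <>~r & ~((q | ~r) -> []<>(q | ~r)), 0
2. <>~r, 0   [&-rule on 1]
3. ~((q | ~r) -> []<>(q | ~r)), 0   [&-rule on 1]
4. q | ~r, 0   [~->-rule on 3]
5. ~[]<>(q | ~r), 0   [~->-rule on 3]
6. ~r, 0   [|-rule on 4 (branches; this branch)]
7. ~r, 1   [<>-rule on 2: fresh world 1, 0R1]
8. ~<>(q | ~r), 2   [~[]-rule on 5: fresh world 2, 0R2]
9. ~(q | ~r), 0   [~<>-rule on 8 via 2R0]
10. ~q, 0   [~|-rule on 9]
11. r, 0   [~|-rule on 9]
Accessibility: 0R0, 0R1, 0R2, 1R0, 1R1, 2R0, 2R2
Branch closes: r and ~r both at 0.
All branches of the tableau close; one closing branch shown above.

Unsatisfiable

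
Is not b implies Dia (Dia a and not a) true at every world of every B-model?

Tableau for the negation not (not b implies Dia (Dia a and not a)):
1. not (not b implies Dia (Dia a and not a)), w0
2. not b, w0
3. not Dia (Dia a and not a), w0
4. not (Dia a and not a), w0
5. a, w0
Accessibility: w0Rw0
The negation has an open branch (countermodel exists).

Invalid (countermodel exists)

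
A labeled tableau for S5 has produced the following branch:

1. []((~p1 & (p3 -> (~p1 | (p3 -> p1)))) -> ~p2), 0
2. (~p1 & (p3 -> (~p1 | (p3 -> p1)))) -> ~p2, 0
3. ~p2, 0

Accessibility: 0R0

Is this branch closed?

No world carries both an atom and its negation.

No, open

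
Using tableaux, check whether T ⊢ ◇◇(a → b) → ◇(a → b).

Tableau for the negation ¬(◇◇(a → b) → ◇(a → b)):
1. ¬(◇◇(a → b) → ◇(a → b)), w0
2. ◇◇(a → b), w0   [¬→-rule on 1]
3. ¬◇(a → b), w0   [¬→-rule on 1]
4. ¬(a → b), w0   [¬◇-rule on 3 via w0Rw0]
5. a, w0   [¬→-rule on 4]
6. ¬b, w0   [¬→-rule on 4]
7. ◇(a → b), w1   [◇-rule on 2: fresh world w1, w0Rw1]
8. ¬(a → b), w1   [¬◇-rule on 3 via w0Rw1]
9. a, w1   [¬→-rule on 8]
10. ¬b, w1   [¬→-rule on 8]
11. a → b, w2   [◇-rule on 7: fresh world w2, w1Rw2]
12. b, w2   [→-rule on 11 (branches; this branch)]
Accessibility: w0Rw0, w0Rw1, w1Rw1, w1Rw2, w2Rw2
The negation has an open branch (countermodel exists).

No, not valid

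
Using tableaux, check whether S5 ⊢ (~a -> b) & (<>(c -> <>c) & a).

Invalid (countermodel exists)

Tableau for the negation ~((~a -> b) & (<>(c -> <>c) & a)):
1. ~((~a -> b) & (<>(c -> <>c) & a)), w0
2. ~(<>(c -> <>c) & a), w0
3. ~a, w0
Accessibility: w0Rw0
The negation has an open branch (countermodel exists).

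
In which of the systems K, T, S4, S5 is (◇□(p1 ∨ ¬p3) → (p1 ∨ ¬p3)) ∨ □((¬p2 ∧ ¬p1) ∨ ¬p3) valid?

S5

S4-tableau for the negation ¬((◇□(p1 ∨ ¬p3) → (p1 ∨ ¬p3)) ∨ □((¬p2 ∧ ¬p1) ∨ ¬p3)):
1. ¬((◇□(p1 ∨ ¬p3) → (p1 ∨ ¬p3)) ∨ □((¬p2 ∧ ¬p1) ∨ ¬p3)), u
2. ¬(◇□(p1 ∨ ¬p3) → (p1 ∨ ¬p3)), u   [¬∨-rule on 1]
3. ¬□((¬p2 ∧ ¬p1) ∨ ¬p3), u   [¬∨-rule on 1]
4. ◇□(p1 ∨ ¬p3), u   [¬→-rule on 2]
5. ¬(p1 ∨ ¬p3), u   [¬→-rule on 2]
6. ¬p1, u   [¬∨-rule on 5]
7. p3, u   [¬∨-rule on 5]
8. ¬((¬p2 ∧ ¬p1) ∨ ¬p3), v   [¬□-rule on 3: fresh world v, uRv]
9. ¬(¬p2 ∧ ¬p1), v   [¬∨-rule on 8]
10. p3, v   [¬∨-rule on 8]
11. p1, v   [¬∧-rule on 9 (branches; this branch)]
12. □(p1 ∨ ¬p3), w   [◇-rule on 4: fresh world w, uRw]
13. p1 ∨ ¬p3, w   [□-rule on 12 via wRw]
14. ¬p3, w   [∨-rule on 13 (branches; this branch)]
Accessibility: uRu, uRv, uRw, vRv, wRw
Complete open branch: countermodel on an S4-frame, so not valid in S4, nor in K, T (the same frame is also a K-frame and a T-frame).
S5-tableau for the negation ¬((◇□(p1 ∨ ¬p3) → (p1 ∨ ¬p3)) ∨ □((¬p2 ∧ ¬p1) ∨ ¬p3)):
1. ¬((◇□(p1 ∨ ¬p3) → (p1 ∨ ¬p3)) ∨ □((¬p2 ∧ ¬p1) ∨ ¬p3)), u
2. ¬(◇□(p1 ∨ ¬p3) → (p1 ∨ ¬p3)), u   [¬∨-rule on 1]
3. ¬□((¬p2 ∧ ¬p1) ∨ ¬p3), u   [¬∨-rule on 1]
4. ◇□(p1 ∨ ¬p3), u   [¬→-rule on 2]
5. ¬(p1 ∨ ¬p3), u   [¬→-rule on 2]
6. ¬p1, u   [¬∨-rule on 5]
7. p3, u   [¬∨-rule on 5]
8. ¬((¬p2 ∧ ¬p1) ∨ ¬p3), v   [¬□-rule on 3: fresh world v, uRv]
9. ¬(¬p2 ∧ ¬p1), v   [¬∨-rule on 8]
10. p3, v   [¬∨-rule on 8]
11. p1, v   [¬∧-rule on 9 (branches; this branch)]
12. □(p1 ∨ ¬p3), w   [◇-rule on 4: fresh world w, uRw]
13. p1 ∨ ¬p3, u   [□-rule on 12 via wRu]
14. p1 ∨ ¬p3, v   [□-rule on 12 via wRv]
15. p1 ∨ ¬p3, w   [□-rule on 12 via wRw]
16. ¬p3, u   [∨-rule on 13 (branches; this branch)]
Accessibility: uRu, uRv, uRw, vRu, vRv, vRw, wRu, wRv, wRw
Branch closes: p3 and ¬p3 both at u.
Every branch closes (one shown): valid in S5.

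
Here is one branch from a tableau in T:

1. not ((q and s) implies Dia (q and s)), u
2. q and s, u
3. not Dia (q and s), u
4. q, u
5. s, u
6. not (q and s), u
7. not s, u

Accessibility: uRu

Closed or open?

Both s and not s appear at u.

Yes, closed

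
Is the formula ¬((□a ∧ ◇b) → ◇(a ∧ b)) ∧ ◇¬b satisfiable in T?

Unsatisfiable

1. ¬((□a ∧ ◇b) → ◇(a ∧ b)) ∧ ◇¬b, w0
2. ¬((□a ∧ ◇b) → ◇(a ∧ b)), w0
3. ◇¬b, w0
4. □a ∧ ◇b, w0
5. ¬◇(a ∧ b), w0
6. □a, w0
7. ◇b, w0
8. ¬(a ∧ b), w0
9. a, w0
10. ¬b, w0
11. ¬b, w1
12. ¬(a ∧ b), w1
13. a, w1
14. b, w2
15. ¬(a ∧ b), w2
16. a, w2
17. ¬b, w2
Accessibility: w0Rw0, w0Rw1, w0Rw2, w1Rw1, w2Rw2
Branch closes: b and ¬b both at w2.
Every branch closes; the branch above is one of them.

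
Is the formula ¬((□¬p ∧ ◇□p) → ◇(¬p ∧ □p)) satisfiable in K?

1. ¬((□¬p ∧ ◇□p) → ◇(¬p ∧ □p)), w0
2. □¬p ∧ ◇□p, w0
3. ¬◇(¬p ∧ □p), w0
4. □¬p, w0
5. ◇□p, w0
6. □p, w1
7. ¬(¬p ∧ □p), w1
8. ¬p, w1
9. ¬□p, w1
10. ¬p, w2
11. p, w2
Accessibility: w0Rw1, w1Rw2
Branch closes: p and ¬p both at w2.
(One branch shown.) All branches close.

Unsatisfiable (every branch closes)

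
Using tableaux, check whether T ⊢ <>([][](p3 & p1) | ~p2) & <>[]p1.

No, not valid

Tableau for the negation ~(<>([][](p3 & p1) | ~p2) & <>[]p1):
1. ~(<>([][](p3 & p1) | ~p2) & <>[]p1), 0
2. ~<>[]p1, 0   [~&-rule on 1 (branches; this branch)]
3. ~[]p1, 0   [~<>-rule on 2 via 0R0]
4. ~p1, 1   [~[]-rule on 3: fresh world 1, 0R1]
5. ~[]p1, 1   [~<>-rule on 2 via 0R1]
6. ~p1, 2   [~[]-rule on 5: fresh world 2, 1R2]
Accessibility: 0R0, 0R1, 1R1, 1R2, 2R2
The negation has an open branch (countermodel exists).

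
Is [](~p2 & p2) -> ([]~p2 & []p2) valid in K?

Tableau for the negation ~([](~p2 & p2) -> ([]~p2 & []p2)):
1. ~([](~p2 & p2) -> ([]~p2 & []p2)), w0
2. [](~p2 & p2), w0
3. ~([]~p2 & []p2), w0
4. ~[]p2, w0
5. ~p2, w1
6. ~p2 & p2, w1
7. p2, w1
Accessibility: w0Rw1
Branch closes: p2 and ~p2 both at w1.
Every branch of the negation's tableau closes; the branch above is one of them.

Valid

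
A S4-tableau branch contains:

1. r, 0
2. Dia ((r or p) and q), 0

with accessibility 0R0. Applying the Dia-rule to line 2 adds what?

a fresh world 1 with 0R1, and (r or p) and q at 1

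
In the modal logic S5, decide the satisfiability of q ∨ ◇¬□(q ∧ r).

Yes, satisfiable

1. q ∨ ◇¬□(q ∧ r), u
2. ◇¬□(q ∧ r), u
3. ¬□(q ∧ r), v
4. ¬(q ∧ r), w
5. ¬r, w
Accessibility: uRu, uRv, uRw, vRu, vRv, vRw, wRu, wRv, wRw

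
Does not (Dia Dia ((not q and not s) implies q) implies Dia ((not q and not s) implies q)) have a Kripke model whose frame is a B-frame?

1. not (Dia Dia ((not q and not s) implies q) implies Dia ((not q and not s) implies q)), w0
2. Dia Dia ((not q and not s) implies q), w0
3. not Dia ((not q and not s) implies q), w0
4. not ((not q and not s) implies q), w0
5. not q and not s, w0
6. not q, w0
7. not s, w0
8. Dia ((not q and not s) implies q), w1
9. not ((not q and not s) implies q), w1
10. not q and not s, w1
11. not q, w1
12. not s, w1
13. (not q and not s) implies q, w2
14. q, w2
Accessibility: w0Rw0, w0Rw1, w1Rw0, w1Rw1, w1Rw2, w2Rw1, w2Rw2

Yes, satisfiable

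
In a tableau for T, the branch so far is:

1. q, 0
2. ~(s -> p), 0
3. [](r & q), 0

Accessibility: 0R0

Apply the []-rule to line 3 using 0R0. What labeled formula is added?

r & q, 0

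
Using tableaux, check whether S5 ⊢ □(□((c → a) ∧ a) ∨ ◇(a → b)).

Valid

Tableau for the negation ¬□(□((c → a) ∧ a) ∨ ◇(a → b)):
1. ¬□(□((c → a) ∧ a) ∨ ◇(a → b)), w0
2. ¬(□((c → a) ∧ a) ∨ ◇(a → b)), w1
3. ¬□((c → a) ∧ a), w1
4. ¬◇(a → b), w1
5. ¬(a → b), w0
6. a, w0
7. ¬b, w0
8. ¬(a → b), w1
9. a, w1
10. ¬b, w1
11. ¬((c → a) ∧ a), w2
12. ¬(a → b), w2
13. a, w2
14. ¬b, w2
15. ¬(c → a), w2
16. c, w2
17. ¬a, w2
Accessibility: w0Rw0, w0Rw1, w0Rw2, w1Rw0, w1Rw1, w1Rw2, w2Rw0, w2Rw1, w2Rw2
Branch closes: a and ¬a both at w2.
All branches of the negation close; one closing branch shown above.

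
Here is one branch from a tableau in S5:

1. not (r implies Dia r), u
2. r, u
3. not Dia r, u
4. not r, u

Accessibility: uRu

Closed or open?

Yes, closed

Both r and not r appear at u.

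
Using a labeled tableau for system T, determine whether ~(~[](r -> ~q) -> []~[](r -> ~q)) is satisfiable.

1. ~(~[](r -> ~q) -> []~[](r -> ~q)), u
2. ~[](r -> ~q), u   [~->-rule on 1]
3. ~[]~[](r -> ~q), u   [~->-rule on 1]
4. ~(r -> ~q), v   [~[]-rule on 2: fresh world v, uRv]
5. r, v   [~->-rule on 4]
6. q, v   [~->-rule on 4]
7. [](r -> ~q), w   [~[]-rule on 3: fresh world w, uRw]
8. r -> ~q, w   [[]-rule on 7 via wRw]
9. ~q, w   [->-rule on 8 (branches; this branch)]
Accessibility: uRu, uRv, uRw, vRv, wRw

Satisfiable (open branch found)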